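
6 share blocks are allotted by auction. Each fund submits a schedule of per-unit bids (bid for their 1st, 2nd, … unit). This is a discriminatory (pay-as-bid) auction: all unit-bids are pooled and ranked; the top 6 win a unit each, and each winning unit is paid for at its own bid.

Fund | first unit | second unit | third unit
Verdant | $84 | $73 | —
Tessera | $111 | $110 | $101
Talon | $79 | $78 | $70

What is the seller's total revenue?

Total revenue: $563

Pooled unit-bids ranked (top 6): 111 (Tessera-1), 110 (Tessera-2), 101 (Tessera-3), 84 (Verdant-1), 79 (Talon-1), 78 (Talon-2)
Next rejected bid: $73 (not a price — pay-as-bid).
Each winning unit pays its own bid.
Revenue = 111 + 110 + 101 + 84 + 79 + 78 = $563.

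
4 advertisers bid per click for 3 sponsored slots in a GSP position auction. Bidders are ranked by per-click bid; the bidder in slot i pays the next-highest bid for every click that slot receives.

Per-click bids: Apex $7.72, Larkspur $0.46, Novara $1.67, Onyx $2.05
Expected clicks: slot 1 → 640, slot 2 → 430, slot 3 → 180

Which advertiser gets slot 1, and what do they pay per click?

Apex; $2.05 per click

Ranked by bid: $7.72 (Apex) > $2.05 (Onyx) > $1.67 (Novara) > $0.46 (Larkspur)
Slot 1 goes to the first-ranked bidder, Apex, who pays the next bid down: $2.05/click.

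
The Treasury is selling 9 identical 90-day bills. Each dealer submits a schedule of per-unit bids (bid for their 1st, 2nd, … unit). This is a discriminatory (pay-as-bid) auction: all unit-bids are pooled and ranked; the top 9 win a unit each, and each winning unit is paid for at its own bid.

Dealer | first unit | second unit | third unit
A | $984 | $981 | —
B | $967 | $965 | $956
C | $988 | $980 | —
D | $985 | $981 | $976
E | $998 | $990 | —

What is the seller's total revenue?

Merging the schedules and taking the best 9: 998 (E-1), 990 (E-2), 988 (C-1), 985 (D-1), 984 (A-1), 981 (A-2), 981 (D-2), 980 (C-2), 976 (D-3)
Next rejected bid: $967 (not a price — pay-as-bid).
Each winning unit pays its own bid.
Revenue = 998 + 990 + 988 + 985 + 984 + 981 + 981 + 980 + 976 = $8,863.

Total revenue: $8,863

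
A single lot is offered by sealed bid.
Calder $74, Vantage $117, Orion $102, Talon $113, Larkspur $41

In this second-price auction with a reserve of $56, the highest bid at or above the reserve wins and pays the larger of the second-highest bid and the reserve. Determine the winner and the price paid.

Vantage pays $113

Rule: the highest bid at or above the reserve wins and pays the larger of the second-highest bid and the reserve.
Bids in order: 117 (Vantage) > 113 (Talon) > 102 (Orion) > 74 (Calder) > 41 (Larkspur)
Highest eligible bid: Vantage at $117.
Second-highest bid $113 exceeds the reserve $56 → payment $113.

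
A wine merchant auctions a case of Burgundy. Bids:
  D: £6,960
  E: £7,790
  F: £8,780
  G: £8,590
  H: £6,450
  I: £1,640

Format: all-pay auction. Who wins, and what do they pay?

Rule: the highest bidder wins the item, but every bidder pays their own bid.
Bids ranked: 8,780 (F) > 8,590 (G) > 7,790 (E) > 6,960 (D) > 6,450 (H) > 1,640 (I)
F is highest and takes the item; every bidder forfeits their bid.

F pays £8,780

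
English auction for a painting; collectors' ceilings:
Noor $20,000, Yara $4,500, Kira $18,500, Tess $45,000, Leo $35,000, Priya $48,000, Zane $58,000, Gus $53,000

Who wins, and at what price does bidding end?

Sorting limits: 58,000 (Zane) > 53,000 (Gus) > 48,000 (Priya) > 45,000 (Tess) > 35,000 (Leo) > 20,000 (Noor) > …
Once the price passes $53,000, only Zane is left; the hammer falls at Gus's limit of $53,000.

Zane wins at $53,000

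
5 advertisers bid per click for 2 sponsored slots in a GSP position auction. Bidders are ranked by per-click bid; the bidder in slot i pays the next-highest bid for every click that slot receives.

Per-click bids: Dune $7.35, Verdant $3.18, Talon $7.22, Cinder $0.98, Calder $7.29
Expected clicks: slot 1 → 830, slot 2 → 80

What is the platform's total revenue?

Sorting advertisers: $7.35 (Dune) > $7.29 (Calder) > $7.22 (Talon) > …
Slot 1: Dune pays $7.29 × 830 = $6050.70
Slot 2: Calder pays $7.22 × 80 = $577.60
Total = $6628.30

Total revenue: $6628.30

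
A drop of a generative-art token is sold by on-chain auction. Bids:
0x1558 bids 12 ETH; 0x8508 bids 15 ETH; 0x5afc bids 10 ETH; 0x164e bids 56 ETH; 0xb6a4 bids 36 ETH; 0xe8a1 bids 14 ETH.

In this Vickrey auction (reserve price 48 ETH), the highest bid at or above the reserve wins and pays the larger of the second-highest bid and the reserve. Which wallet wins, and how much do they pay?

0x164e pays 48 ETH

Bids in order: 56 (0x164e) > 36 (0xb6a4) > 15 (0x8508) > 14 (0xe8a1) > 12 (0x1558) > 10 (0x5afc)
Highest eligible bid: 0x164e at 56 ETH.
Second-highest bid 36 ETH is below the reserve 48 ETH, so the reserve binds → payment 48 ETH.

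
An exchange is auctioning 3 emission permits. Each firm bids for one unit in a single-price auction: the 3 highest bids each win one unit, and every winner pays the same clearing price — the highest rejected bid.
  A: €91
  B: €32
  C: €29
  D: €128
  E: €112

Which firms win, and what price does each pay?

Sorting: 128 (D), 112 (E), 91 (A), 32 (B), 29 (C)
The 3 highest are D, E, A.
Highest unsuccessful bid: €32 → clearing price.

D, E, A; each pays €32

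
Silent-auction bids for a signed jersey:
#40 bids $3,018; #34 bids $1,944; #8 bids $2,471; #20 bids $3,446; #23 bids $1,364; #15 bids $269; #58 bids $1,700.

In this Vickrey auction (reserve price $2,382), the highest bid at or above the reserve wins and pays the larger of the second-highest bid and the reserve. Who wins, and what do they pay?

#20 pays $3,018

Bids ranked: 3,446 (#20) > 3,018 (#40) > 2,471 (#8) > 1,944 (#34) > 1,700 (#58) > 1,364 (#23) > …
Highest eligible bid: #20 at $3,446.
Second-highest bid $3,018 exceeds the reserve $2,382 → payment $3,018.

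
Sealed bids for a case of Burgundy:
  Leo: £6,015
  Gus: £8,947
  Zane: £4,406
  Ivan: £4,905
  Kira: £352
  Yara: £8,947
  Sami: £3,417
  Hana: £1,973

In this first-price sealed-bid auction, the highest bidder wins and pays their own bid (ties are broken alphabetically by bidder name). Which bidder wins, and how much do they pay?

Bids in order: 8,947 (Gus) > 8,947 (Yara) > 6,015 (Leo) > 4,905 (Ivan) > 4,406 (Zane) > 3,417 (Sami) > …
Tie at £8,947 → Gus wins by tie-break.
Gus is highest → pays own bid, £8,947.

Gus pays £8,947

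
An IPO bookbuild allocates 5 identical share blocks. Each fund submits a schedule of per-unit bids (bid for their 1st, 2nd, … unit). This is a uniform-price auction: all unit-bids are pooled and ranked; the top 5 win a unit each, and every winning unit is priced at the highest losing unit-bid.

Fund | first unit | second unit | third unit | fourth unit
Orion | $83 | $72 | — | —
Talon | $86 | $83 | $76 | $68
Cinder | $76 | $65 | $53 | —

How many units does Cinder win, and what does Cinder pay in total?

Merging the schedules and taking the best 5: 86 (Talon-1), 83 (Orion-1), 83 (Talon-2), 76 (Talon-3), 76 (Cinder-1)
Highest rejected unit-bid = $72.
Cinder wins 1 unit(s) at $72 each.

Cinder: 1 unit, pays $72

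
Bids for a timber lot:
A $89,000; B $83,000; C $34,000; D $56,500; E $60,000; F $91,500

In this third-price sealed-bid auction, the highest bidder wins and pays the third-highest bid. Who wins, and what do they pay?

Bids ranked: 91,500 (F) > 89,000 (A) > 83,000 (B) > 60,000 (E) > 56,500 (D) > 34,000 (C)
F wins; payment is bid #3 in the ranking = $83,000.

F pays $83,000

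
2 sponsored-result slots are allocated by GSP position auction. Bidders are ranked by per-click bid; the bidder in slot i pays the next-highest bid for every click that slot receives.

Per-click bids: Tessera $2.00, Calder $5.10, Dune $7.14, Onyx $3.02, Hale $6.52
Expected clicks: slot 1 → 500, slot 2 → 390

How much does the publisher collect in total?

Per-click bids in order: $7.14 (Dune) > $6.52 (Hale) > $5.10 (Calder) > …
Slot 1: Dune pays $6.52 × 500 = $3260.00
Slot 2: Hale pays $5.10 × 390 = $1989.00
Total = $5249.00

Total revenue: $5249.00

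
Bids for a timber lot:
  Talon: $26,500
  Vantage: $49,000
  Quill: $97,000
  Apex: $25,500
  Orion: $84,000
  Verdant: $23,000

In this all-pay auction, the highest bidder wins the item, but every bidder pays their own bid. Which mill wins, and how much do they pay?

Quill pays $97,000

Rule: the highest bidder wins the item, but every bidder pays their own bid.
Sorting bids: 97,000 (Quill) > 84,000 (Orion) > 49,000 (Vantage) > 26,500 (Talon) > 25,500 (Apex) > 23,000 (Verdant)
Quill wins with the top bid; all bids are sunk regardless.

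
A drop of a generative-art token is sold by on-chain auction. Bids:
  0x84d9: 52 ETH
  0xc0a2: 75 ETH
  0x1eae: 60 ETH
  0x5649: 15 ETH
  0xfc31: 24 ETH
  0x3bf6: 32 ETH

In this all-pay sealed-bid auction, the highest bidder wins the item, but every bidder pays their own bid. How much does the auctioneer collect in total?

Bids ranked: 75 (0xc0a2) > 60 (0x1eae) > 52 (0x84d9) > 32 (0x3bf6) > 24 (0xfc31) > 15 (0x5649)
Every bidder forfeits their bid regardless of winning.
Revenue = 52 + 75 + 60 + 15 + 24 + 32 = 258 ETH.

Total revenue: 258 ETH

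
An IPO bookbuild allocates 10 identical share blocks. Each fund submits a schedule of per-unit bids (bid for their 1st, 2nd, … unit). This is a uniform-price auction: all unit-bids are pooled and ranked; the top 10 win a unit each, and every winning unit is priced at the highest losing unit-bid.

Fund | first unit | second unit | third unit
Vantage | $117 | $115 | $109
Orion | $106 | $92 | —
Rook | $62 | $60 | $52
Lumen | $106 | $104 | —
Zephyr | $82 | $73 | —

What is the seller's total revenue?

Total revenue: $600

All unit-bids, highest first — top 10: 117 (Vantage-1), 115 (Vantage-2), 109 (Vantage-3), 106 (Orion-1), 106 (Lumen-1), 104 (Lumen-2), 92 (Orion-2), 82 (Zephyr-1), 73 (Zephyr-2), 62 (Rook-1)
First bid not allocated: $60.
Allocation: Lumen 2, Orion 2, Rook 1, Vantage 3, Zephyr 2. Every unit priced at $60.
Revenue = 10 × 60 = $600.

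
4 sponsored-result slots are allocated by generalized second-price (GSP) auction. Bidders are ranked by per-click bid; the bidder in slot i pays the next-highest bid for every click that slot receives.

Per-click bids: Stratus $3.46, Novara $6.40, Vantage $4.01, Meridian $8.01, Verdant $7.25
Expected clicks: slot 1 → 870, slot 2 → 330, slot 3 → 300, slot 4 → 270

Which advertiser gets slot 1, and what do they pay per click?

Ranked by bid: $8.01 (Meridian) > $7.25 (Verdant) > $6.40 (Novara) > $4.01 (Vantage) > $3.46 (Stratus)
Slot 1 goes to the first-ranked bidder, Meridian, who pays the next bid down: $7.25/click.

Meridian; $7.25 per click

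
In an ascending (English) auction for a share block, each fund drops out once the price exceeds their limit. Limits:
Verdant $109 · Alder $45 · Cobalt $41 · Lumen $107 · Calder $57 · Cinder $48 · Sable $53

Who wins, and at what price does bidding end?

Limits in order: 109 (Verdant) > 107 (Lumen) > 57 (Calder) > 53 (Sable) > 48 (Cinder) > 45 (Alder) > …
Lumen is the last rival to drop out, at $107; Verdant remains and wins at that price.

Verdant wins at $107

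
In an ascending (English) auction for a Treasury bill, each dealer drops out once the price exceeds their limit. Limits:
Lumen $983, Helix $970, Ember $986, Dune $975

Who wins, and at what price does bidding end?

Ember wins at $983

Limits in order: 986 (Ember) > 983 (Lumen) > 975 (Dune) > 970 (Helix)
Once the price passes $983, only Ember is left; the hammer falls at Lumen's limit of $983.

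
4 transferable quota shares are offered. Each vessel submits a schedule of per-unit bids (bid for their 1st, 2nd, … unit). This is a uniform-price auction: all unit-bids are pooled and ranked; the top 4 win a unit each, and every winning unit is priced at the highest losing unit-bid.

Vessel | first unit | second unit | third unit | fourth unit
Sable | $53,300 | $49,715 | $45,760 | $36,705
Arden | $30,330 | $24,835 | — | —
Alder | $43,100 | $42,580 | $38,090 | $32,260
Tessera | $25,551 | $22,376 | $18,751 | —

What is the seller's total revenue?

Merging the schedules and taking the best 4: 53,300 (Sable-1), 49,715 (Sable-2), 45,760 (Sable-3), 43,100 (Alder-1)
The (k+1)-th unit-bid is $42,580.
Allocation: Alder 1, Sable 3. Every unit priced at $42,580.
Revenue = 4 × 42,580 = $170,320.

Total revenue: $170,320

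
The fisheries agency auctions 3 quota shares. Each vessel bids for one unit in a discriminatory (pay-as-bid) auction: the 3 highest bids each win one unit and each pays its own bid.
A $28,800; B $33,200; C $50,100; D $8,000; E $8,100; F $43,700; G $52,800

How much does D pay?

Bids ranked high→low: 52,800 (G), 50,100 (C), 43,700 (F), 33,200 (B), 28,800 (A), …
Top 3: G, C, F.
D does not win → $0.

D pays $0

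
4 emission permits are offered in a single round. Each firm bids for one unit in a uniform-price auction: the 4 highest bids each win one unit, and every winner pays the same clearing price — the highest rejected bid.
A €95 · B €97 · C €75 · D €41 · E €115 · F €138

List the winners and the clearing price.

Ordering the bids: 138 (F), 115 (E), 97 (B), 95 (A), 75 (C), 41 (D)
Winners (4 units): F, E, B, A.
Clearing price = highest rejected bid = €75.

F, E, B, A; each pays €75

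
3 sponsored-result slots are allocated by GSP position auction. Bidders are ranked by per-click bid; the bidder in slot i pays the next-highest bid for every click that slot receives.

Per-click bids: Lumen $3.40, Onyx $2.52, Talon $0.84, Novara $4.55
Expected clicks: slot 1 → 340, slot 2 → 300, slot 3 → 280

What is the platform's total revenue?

Ranked by bid: $4.55 (Novara) > $3.40 (Lumen) > $2.52 (Onyx) > $0.84 (Talon)
Slot 1: Novara pays $3.40 × 340 = $1156.00
Slot 2: Lumen pays $2.52 × 300 = $756.00
Slot 3: Onyx pays $0.84 × 280 = $235.20
Total = $2147.20

Total revenue: $2147.20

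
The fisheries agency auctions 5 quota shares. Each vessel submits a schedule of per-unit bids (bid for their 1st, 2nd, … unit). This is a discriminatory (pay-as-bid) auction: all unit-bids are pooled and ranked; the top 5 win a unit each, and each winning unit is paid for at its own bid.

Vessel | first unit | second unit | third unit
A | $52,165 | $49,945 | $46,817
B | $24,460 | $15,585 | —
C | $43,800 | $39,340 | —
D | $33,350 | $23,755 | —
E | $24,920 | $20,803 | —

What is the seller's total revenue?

Total revenue: $232,067

Merging the schedules and taking the best 5: 52,165 (A-1), 49,945 (A-2), 46,817 (A-3), 43,800 (C-1), 39,340 (C-2)
Next rejected bid: $33,350 (not a price — pay-as-bid).
Each winning unit pays its own bid.
Revenue = 52,165 + 49,945 + 46,817 + 43,800 + 39,340 = $232,067.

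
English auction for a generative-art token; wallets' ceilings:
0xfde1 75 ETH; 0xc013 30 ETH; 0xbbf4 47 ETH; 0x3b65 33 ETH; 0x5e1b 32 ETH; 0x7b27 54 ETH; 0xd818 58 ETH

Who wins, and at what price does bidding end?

0xfde1 wins at 58 ETH

Rule: the price rises until one bidder remains; the winner pays the price at which the last rival dropped out.
Limits in order: 75 (0xfde1) > 58 (0xd818) > 54 (0x7b27) > 47 (0xbbf4) > 33 (0x3b65) > 32 (0x5e1b) > …
Once the price passes 58 ETH, only 0xfde1 is left; the hammer falls at 0xd818's limit of 58 ETH.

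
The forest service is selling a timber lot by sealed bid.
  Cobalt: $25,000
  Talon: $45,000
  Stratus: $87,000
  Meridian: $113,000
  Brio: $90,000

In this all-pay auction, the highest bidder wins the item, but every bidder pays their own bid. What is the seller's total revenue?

Total revenue: $360,000

Bids ranked: 113,000 (Meridian) > 90,000 (Brio) > 87,000 (Stratus) > 45,000 (Talon) > 25,000 (Cobalt)
Meridian wins with the top bid; all bids are sunk regardless.
Every bidder forfeits their bid regardless of winning.
Revenue = 25,000 + 45,000 + 87,000 + 113,000 + 90,000 = $360,000.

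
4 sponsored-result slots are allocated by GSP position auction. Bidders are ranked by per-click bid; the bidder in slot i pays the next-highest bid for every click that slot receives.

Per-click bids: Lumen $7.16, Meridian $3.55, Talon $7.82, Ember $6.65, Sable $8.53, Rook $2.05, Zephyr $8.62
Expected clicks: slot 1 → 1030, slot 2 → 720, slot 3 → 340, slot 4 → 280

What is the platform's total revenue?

Sorting advertisers: $8.62 (Zephyr) > $8.53 (Sable) > $7.82 (Talon) > $7.16 (Lumen) > $6.65 (Ember) > …
Slot 1: Zephyr pays $8.53 × 1030 = $8785.90
Slot 2: Sable pays $7.82 × 720 = $5630.40
Slot 3: Talon pays $7.16 × 340 = $2434.40
Slot 4: Lumen pays $6.65 × 280 = $1862.00
Total = $18712.70

Total revenue: $18712.70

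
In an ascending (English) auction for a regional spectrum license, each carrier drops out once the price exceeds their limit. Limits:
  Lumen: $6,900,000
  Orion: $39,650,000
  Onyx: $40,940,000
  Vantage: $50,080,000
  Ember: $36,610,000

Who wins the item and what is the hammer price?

Limits ranked: 50,080,000 (Vantage) > 40,940,000 (Onyx) > 39,650,000 (Orion) > 36,610,000 (Ember) > 6,900,000 (Lumen)
Onyx is the last rival to drop out, at $40,940,000; Vantage remains and wins at that price.

Vantage wins at $40,940,000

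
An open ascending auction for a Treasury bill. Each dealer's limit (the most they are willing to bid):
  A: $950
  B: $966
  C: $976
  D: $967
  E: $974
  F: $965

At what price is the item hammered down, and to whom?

C wins at $974

Sorting limits: 976 (C) > 974 (E) > 967 (D) > 966 (B) > 965 (F) > 950 (A)
Once the price passes $974, only C is left; the hammer falls at E's limit of $974.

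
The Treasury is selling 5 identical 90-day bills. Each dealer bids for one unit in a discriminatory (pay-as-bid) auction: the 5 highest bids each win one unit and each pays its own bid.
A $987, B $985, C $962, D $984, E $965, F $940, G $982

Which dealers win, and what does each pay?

Sorting: 987 (A), 985 (B), 984 (D), 982 (G), 965 (E), 962 (C), 940 (F)
Winners (5 units): A, B, D, G, E.
Each winner pays its own bid: A $987, B $985, D $984, G $982, E $965.

A $987, B $985, D $984, G $982, E $965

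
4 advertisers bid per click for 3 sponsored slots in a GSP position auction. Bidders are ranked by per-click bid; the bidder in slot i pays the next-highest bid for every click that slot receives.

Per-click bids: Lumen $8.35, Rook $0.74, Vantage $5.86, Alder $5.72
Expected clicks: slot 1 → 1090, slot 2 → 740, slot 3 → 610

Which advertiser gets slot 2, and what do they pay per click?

Vantage; $5.72 per click

Ranked by bid: $8.35 (Lumen) > $5.86 (Vantage) > $5.72 (Alder) > $0.74 (Rook)
Slot 2 goes to the second-ranked bidder, Vantage, who pays the next bid down: $5.72/click.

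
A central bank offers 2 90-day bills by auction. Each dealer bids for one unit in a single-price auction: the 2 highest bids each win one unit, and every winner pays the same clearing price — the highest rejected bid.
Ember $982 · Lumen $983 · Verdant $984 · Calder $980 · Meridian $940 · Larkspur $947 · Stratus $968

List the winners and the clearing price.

Sorting: 984 (Verdant), 983 (Lumen), 982 (Ember), 980 (Calder), …
The 2 highest are Verdant, Lumen.
First losing bid is Ember's $982, which sets the uniform price.

Verdant, Lumen; each pays $982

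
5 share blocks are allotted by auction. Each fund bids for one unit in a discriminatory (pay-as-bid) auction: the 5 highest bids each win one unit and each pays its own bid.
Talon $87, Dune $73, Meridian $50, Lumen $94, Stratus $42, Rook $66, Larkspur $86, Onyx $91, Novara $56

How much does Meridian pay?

Meridian pays $0

Bids ranked high→low: 94 (Lumen), 91 (Onyx), 87 (Talon), 86 (Larkspur), 73 (Dune), 66 (Rook), 56 (Novara), …
Winners (5 units): Lumen, Onyx, Talon, Larkspur, Dune.
Meridian does not win → $0.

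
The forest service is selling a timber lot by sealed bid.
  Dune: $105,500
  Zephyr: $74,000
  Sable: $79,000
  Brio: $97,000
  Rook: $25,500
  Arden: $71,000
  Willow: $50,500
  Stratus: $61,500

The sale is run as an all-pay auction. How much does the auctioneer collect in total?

Total revenue: $564,000

All-pay auction: the highest bidder wins the item, but every bidder pays their own bid.
Sorting bids: 105,500 (Dune) > 97,000 (Brio) > 79,000 (Sable) > 74,000 (Zephyr) > 71,000 (Arden) > 61,500 (Stratus) > …
Dune wins with the top bid; all bids are sunk regardless.
Every bidder forfeits their bid regardless of winning.
Revenue = 105,500 + 74,000 + 79,000 + 97,000 + 25,500 + 71,000 + 50,500 + 61,500 = $564,000.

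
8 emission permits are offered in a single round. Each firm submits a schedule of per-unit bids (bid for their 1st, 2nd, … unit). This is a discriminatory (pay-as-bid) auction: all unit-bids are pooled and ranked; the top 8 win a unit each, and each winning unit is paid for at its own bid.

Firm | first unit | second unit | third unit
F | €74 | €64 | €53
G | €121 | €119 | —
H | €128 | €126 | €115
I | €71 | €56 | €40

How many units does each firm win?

F 2, G 2, H 3, I 1

Pooled unit-bids ranked (top 8): 128 (H-1), 126 (H-2), 121 (G-1), 119 (G-2), 115 (H-3), 74 (F-1), 71 (I-1), 64 (F-2)
Next rejected bid: €56 (not a price — pay-as-bid).
Allocation: F 2, G 2, H 3, I 1.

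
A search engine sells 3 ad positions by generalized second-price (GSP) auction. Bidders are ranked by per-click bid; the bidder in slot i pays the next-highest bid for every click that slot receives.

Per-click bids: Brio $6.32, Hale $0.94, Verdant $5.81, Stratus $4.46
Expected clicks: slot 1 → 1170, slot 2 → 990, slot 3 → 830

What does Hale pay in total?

Sorting advertisers: $6.32 (Brio) > $5.81 (Verdant) > $4.46 (Stratus) > $0.94 (Hale)
Hale ranks below slot 3 → no slot, pays nothing.

Hale pays $0.00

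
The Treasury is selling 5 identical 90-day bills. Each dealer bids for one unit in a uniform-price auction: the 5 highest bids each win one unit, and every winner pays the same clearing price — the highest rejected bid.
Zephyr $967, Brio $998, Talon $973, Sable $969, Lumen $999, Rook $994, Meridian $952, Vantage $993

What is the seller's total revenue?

Total revenue: $4,845

Sorting: 999 (Lumen), 998 (Brio), 994 (Rook), 993 (Vantage), 973 (Talon), 969 (Sable), 967 (Zephyr), …
Top 5: Lumen, Brio, Rook, Vantage, Talon.
Highest unsuccessful bid: $969 → clearing price.
Total revenue = 5 × $969 = $4,845.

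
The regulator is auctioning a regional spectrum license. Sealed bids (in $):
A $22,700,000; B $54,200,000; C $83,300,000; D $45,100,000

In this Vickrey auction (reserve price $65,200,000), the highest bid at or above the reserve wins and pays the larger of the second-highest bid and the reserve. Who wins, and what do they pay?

C pays $65,200,000

Bids ranked: 83,300,000 (C) > 54,200,000 (B) > 45,100,000 (D) > 22,700,000 (A)
C has the top bid at or above the reserve ($83,300,000).
max(second-highest $54,200,000, reserve $65,200,000) = $65,200,000.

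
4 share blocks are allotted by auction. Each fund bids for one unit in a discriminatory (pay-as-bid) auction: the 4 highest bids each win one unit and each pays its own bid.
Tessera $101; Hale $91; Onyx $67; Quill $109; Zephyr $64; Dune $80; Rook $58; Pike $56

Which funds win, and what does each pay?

Quill $109, Tessera $101, Hale $91, Dune $80

Ordering the bids: 109 (Quill), 101 (Tessera), 91 (Hale), 80 (Dune), 67 (Onyx), 64 (Zephyr), …
Winners (4 units): Quill, Tessera, Hale, Dune.
Each winner pays its own bid: Quill $109, Tessera $101, Hale $91, Dune $80.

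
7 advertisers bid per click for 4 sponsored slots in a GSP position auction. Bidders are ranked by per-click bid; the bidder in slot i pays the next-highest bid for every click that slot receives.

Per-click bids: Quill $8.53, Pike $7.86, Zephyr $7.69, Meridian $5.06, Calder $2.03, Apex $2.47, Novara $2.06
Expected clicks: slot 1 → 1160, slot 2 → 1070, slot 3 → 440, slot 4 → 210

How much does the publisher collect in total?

Per-click bids in order: $8.53 (Quill) > $7.86 (Pike) > $7.69 (Zephyr) > $5.06 (Meridian) > $2.47 (Apex) > …
Slot 1: Quill pays $7.86 × 1160 = $9117.60
Slot 2: Pike pays $7.69 × 1070 = $8228.30
Slot 3: Zephyr pays $5.06 × 440 = $2226.40
Slot 4: Meridian pays $2.47 × 210 = $518.70
Total = $20091.00

Total revenue: $20091.00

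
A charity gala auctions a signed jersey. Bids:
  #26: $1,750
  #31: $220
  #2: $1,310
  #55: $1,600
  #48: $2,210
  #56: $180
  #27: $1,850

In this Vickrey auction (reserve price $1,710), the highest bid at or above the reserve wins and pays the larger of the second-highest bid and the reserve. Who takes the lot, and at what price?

#48 pays $1,850

Vickrey auction (reserve price $1,710): the highest bid at or above the reserve wins and pays the larger of the second-highest bid and the reserve.
Sorting bids: 2,210 (#48) > 1,850 (#27) > 1,750 (#26) > 1,600 (#55) > 1,310 (#2) > 220 (#31) > …
Highest eligible bid: #48 at $2,210.
max(second-highest $1,850, reserve $1,710) = $1,850; the reserve does not bind.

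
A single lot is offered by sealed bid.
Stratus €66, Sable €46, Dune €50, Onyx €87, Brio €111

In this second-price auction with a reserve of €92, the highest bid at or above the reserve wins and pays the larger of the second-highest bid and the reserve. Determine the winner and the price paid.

Brio pays €92

Second-price auction with a reserve of €92: the highest bid at or above the reserve wins and pays the larger of the second-highest bid and the reserve.
Bids in order: 111 (Brio) > 87 (Onyx) > 66 (Stratus) > 50 (Dune) > 46 (Sable)
Brio has the top bid at or above the reserve (€111).
Second-highest bid €87 is below the reserve €92, so the reserve binds → payment €92.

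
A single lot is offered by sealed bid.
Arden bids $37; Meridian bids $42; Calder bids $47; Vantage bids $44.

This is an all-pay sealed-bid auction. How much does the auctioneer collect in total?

Total revenue: $170

Sorting bids: 47 (Calder) > 44 (Vantage) > 42 (Meridian) > 37 (Arden)
Every bidder forfeits their bid regardless of winning.
Revenue = 37 + 42 + 47 + 44 = $170.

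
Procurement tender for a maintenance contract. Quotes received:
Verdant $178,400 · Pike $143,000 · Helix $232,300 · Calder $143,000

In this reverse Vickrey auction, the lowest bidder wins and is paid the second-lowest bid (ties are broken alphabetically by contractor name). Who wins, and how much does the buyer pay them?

Rule: the lowest bidder wins and is paid the second-lowest bid.
Sorting bids: 143,000 (Calder) < 143,000 (Pike) < 178,400 (Verdant) < 232,300 (Helix)
Tie at $143,000 → Calder wins by tie-break.
Calder wins with the lowest bid; price is set by the runner-up at $143,000.

Calder is paid $143,000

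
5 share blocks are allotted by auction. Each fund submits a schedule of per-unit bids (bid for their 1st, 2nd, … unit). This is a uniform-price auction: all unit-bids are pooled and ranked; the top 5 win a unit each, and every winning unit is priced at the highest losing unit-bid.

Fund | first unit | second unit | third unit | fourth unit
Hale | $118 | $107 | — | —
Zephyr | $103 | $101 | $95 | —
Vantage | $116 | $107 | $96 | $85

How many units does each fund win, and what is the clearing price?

Merging the schedules and taking the best 5: 118 (Hale-1), 116 (Vantage-1), 107 (Hale-2), 107 (Vantage-2), 103 (Zephyr-1)
Highest rejected unit-bid = $101.
Allocation: Hale 2, Vantage 2, Zephyr 1.

Hale 2, Vantage 2, Zephyr 1; clearing price $101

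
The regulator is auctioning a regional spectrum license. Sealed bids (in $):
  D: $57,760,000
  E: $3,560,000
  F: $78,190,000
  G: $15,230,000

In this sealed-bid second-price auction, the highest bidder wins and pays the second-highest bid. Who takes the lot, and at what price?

Rule: the highest bidder wins and pays the second-highest bid.
Sorting bids: 78,190,000 (F) > 57,760,000 (D) > 15,230,000 (G) > 3,560,000 (E)
F is highest; pays the second-highest bid, $57,760,000.

F pays $57,760,000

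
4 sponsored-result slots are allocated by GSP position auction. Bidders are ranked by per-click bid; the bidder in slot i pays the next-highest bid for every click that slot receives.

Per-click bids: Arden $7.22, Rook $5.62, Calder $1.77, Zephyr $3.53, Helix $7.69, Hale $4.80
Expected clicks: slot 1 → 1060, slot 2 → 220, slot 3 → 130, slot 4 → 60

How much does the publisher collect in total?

Total revenue: $9725.40

Per-click bids in order: $7.69 (Helix) > $7.22 (Arden) > $5.62 (Rook) > $4.80 (Hale) > $3.53 (Zephyr) > …
Slot 1: Helix pays $7.22 × 1060 = $7653.20
Slot 2: Arden pays $5.62 × 220 = $1236.40
Slot 3: Rook pays $4.80 × 130 = $624.00
Slot 4: Hale pays $3.53 × 60 = $211.80
Total = $9725.40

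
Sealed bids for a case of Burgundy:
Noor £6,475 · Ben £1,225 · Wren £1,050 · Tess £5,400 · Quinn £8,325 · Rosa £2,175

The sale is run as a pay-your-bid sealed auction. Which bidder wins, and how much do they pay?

Bids ranked: 8,325 (Quinn) > 6,475 (Noor) > 5,400 (Tess) > 2,175 (Rosa) > 1,225 (Ben) > 1,050 (Wren)
First-price: Quinn pays what they bid, £8,325.

Quinn pays £8,325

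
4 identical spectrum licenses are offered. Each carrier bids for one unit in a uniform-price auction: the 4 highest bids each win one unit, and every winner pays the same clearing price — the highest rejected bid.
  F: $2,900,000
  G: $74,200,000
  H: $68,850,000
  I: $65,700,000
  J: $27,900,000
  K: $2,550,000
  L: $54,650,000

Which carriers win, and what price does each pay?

Bids ranked high→low: 74,200,000 (G), 68,850,000 (H), 65,700,000 (I), 54,650,000 (L), 27,900,000 (J), 2,900,000 (F), …
Top 4: G, H, I, L.
Clearing price = highest rejected bid = $27,900,000.

G, H, I, L; each pays $27,900,000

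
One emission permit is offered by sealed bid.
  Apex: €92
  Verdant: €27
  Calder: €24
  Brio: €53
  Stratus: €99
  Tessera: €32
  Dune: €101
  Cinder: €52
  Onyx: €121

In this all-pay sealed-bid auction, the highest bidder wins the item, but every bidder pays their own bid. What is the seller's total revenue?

Bids in order: 121 (Onyx) > 101 (Dune) > 99 (Stratus) > 92 (Apex) > 53 (Brio) > 52 (Cinder) > …
Onyx wins with the top bid; all bids are sunk regardless.
Every bidder forfeits their bid regardless of winning.
Revenue = 92 + 27 + 24 + 53 + 99 + 32 + 101 + 52 + 121 = €601.

Total revenue: €601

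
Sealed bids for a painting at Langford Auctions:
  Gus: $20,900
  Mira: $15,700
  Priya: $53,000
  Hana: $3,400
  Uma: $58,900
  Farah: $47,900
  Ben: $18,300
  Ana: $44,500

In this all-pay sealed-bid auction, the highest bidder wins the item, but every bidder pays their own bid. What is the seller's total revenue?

Total revenue: $262,600

Bids ranked: 58,900 (Uma) > 53,000 (Priya) > 47,900 (Farah) > 44,500 (Ana) > 20,900 (Gus) > 18,300 (Ben) > …
Uma wins with the top bid; all bids are sunk regardless.
Every bidder forfeits their bid regardless of winning.
Revenue = 20,900 + 15,700 + 53,000 + 3,400 + 58,900 + 47,900 + 18,300 + 44,500 = $262,600.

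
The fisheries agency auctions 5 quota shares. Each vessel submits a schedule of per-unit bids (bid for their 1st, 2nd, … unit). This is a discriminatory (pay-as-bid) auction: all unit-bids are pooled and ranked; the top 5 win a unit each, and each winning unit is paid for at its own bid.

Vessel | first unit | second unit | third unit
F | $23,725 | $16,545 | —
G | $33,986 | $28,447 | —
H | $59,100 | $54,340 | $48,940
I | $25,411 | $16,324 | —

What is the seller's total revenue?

Pooled unit-bids ranked (top 5): 59,100 (H-1), 54,340 (H-2), 48,940 (H-3), 33,986 (G-1), 28,447 (G-2)
Next rejected bid: $25,411 (not a price — pay-as-bid).
Each winning unit pays its own bid.
Revenue = 59,100 + 54,340 + 48,940 + 33,986 + 28,447 = $224,813.

Total revenue: $224,813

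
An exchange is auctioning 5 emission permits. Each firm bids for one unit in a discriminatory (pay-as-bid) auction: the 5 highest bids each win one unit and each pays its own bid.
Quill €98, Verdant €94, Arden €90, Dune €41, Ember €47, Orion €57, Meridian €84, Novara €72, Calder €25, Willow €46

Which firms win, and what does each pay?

Ordering the bids: 98 (Quill), 94 (Verdant), 90 (Arden), 84 (Meridian), 72 (Novara), 57 (Orion), 47 (Ember), …
Top 5: Quill, Verdant, Arden, Meridian, Novara.
Each winner pays its own bid: Quill €98, Verdant €94, Arden €90, Meridian €84, Novara €72.

Quill €98, Verdant €94, Arden €90, Meridian €84, Novara €72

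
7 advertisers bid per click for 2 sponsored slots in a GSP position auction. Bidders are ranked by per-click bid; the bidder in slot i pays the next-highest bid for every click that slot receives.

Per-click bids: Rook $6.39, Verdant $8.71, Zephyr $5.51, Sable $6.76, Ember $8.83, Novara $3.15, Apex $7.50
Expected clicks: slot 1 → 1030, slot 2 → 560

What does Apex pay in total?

Apex pays $0.00

Ranked by bid: $8.83 (Ember) > $8.71 (Verdant) > $7.50 (Apex) > …
Apex ranks below slot 2 → no slot, pays nothing.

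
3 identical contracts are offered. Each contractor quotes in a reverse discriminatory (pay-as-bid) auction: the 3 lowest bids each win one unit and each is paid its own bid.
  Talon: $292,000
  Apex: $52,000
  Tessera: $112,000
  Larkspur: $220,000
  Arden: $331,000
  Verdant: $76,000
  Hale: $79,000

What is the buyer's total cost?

Total cost: $207,000

Ordering the bids: 52,000 (Apex), 76,000 (Verdant), 79,000 (Hale), 112,000 (Tessera), 220,000 (Larkspur), …
The 3 lowest are Apex, Verdant, Hale.
Total cost = 52,000 + 76,000 + 79,000 = $207,000.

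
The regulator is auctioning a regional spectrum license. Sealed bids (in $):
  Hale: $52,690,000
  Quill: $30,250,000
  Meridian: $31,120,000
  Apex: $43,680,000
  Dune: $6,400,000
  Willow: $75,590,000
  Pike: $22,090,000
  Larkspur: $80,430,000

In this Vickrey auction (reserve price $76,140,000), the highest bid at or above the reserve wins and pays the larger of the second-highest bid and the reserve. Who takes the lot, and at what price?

Larkspur pays $76,140,000

Rule: the highest bid at or above the reserve wins and pays the larger of the second-highest bid and the reserve.
Sorting bids: 80,430,000 (Larkspur) > 75,590,000 (Willow) > 52,690,000 (Hale) > 43,680,000 (Apex) > 31,120,000 (Meridian) > 30,250,000 (Quill) > …
Larkspur has the top bid at or above the reserve ($80,430,000).
max(second-highest $75,590,000, reserve $76,140,000) = $76,140,000.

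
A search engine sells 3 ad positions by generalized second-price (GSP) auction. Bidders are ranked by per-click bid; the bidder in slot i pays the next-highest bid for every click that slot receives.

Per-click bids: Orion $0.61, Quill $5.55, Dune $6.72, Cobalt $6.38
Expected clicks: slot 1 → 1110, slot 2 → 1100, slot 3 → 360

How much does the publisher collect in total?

Total revenue: $13406.40

Per-click bids in order: $6.72 (Dune) > $6.38 (Cobalt) > $5.55 (Quill) > $0.61 (Orion)
Slot 1: Dune pays $6.38 × 1110 = $7081.80
Slot 2: Cobalt pays $5.55 × 1100 = $6105.00
Slot 3: Quill pays $0.61 × 360 = $219.60
Total = $13406.40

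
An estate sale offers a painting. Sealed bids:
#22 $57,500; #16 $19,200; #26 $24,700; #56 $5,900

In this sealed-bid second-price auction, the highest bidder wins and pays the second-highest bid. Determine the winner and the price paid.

Bids in order: 57,500 (#22) > 24,700 (#26) > 19,200 (#16) > 5,900 (#56)
#22 is highest; pays the second-highest bid, $24,700.

#22 pays $24,700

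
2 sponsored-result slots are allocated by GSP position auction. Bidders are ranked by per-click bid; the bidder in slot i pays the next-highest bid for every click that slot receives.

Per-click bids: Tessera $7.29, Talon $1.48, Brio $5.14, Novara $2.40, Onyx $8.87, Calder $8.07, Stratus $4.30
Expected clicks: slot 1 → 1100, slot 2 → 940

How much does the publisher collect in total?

Total revenue: $15729.60

Sorting advertisers: $8.87 (Onyx) > $8.07 (Calder) > $7.29 (Tessera) > …
Slot 1: Onyx pays $8.07 × 1100 = $8877.00
Slot 2: Calder pays $7.29 × 940 = $6852.60
Total = $15729.60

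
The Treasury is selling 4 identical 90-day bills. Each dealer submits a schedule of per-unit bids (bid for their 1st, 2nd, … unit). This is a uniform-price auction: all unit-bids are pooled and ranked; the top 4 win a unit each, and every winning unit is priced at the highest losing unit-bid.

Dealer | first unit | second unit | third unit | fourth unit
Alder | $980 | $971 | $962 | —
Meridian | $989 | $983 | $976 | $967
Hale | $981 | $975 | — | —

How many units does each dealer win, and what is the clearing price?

Merging the schedules and taking the best 4: 989 (Meridian-1), 983 (Meridian-2), 981 (Hale-1), 980 (Alder-1)
The (k+1)-th unit-bid is $976.
Allocation: Alder 1, Hale 1, Meridian 2.

Alder 1, Hale 1, Meridian 2; clearing price $976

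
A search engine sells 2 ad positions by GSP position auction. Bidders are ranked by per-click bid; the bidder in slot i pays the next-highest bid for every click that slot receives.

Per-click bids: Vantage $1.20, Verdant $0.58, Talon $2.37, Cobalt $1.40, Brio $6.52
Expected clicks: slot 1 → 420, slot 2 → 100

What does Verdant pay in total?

Sorting advertisers: $6.52 (Brio) > $2.37 (Talon) > $1.40 (Cobalt) > …
Verdant ranks below slot 2 → no slot, pays nothing.

Verdant pays $0.00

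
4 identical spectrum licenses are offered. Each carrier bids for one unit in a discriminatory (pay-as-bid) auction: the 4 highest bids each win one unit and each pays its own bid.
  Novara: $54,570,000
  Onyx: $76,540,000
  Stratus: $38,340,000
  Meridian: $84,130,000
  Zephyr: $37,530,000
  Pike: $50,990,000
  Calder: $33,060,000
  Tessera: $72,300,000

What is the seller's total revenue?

Total revenue: $287,540,000

Bids ranked high→low: 84,130,000 (Meridian), 76,540,000 (Onyx), 72,300,000 (Tessera), 54,570,000 (Novara), 50,990,000 (Pike), 38,340,000 (Stratus), …
Winners (4 units): Meridian, Onyx, Tessera, Novara.
Total revenue = 84,130,000 + 76,540,000 + 72,300,000 + 54,570,000 = $287,540,000.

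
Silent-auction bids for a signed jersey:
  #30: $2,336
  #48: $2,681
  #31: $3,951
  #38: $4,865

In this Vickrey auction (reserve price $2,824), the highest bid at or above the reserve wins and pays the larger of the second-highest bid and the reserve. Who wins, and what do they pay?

#38 pays $3,951

Sorting bids: 4,865 (#38) > 3,951 (#31) > 2,681 (#48) > 2,336 (#30)
#38 has the top bid at or above the reserve ($4,865).
max(second-highest $3,951, reserve $2,824) = $3,951; the reserve does not bind.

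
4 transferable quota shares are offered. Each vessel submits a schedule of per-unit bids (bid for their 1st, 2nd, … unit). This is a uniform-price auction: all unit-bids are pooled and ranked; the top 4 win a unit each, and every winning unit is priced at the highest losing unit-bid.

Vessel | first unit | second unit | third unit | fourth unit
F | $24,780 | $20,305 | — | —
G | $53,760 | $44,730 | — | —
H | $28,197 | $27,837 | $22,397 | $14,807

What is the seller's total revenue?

Total revenue: $99,120

All unit-bids, highest first — top 4: 53,760 (G-1), 44,730 (G-2), 28,197 (H-1), 27,837 (H-2)
Highest rejected unit-bid = $24,780.
Allocation: G 2, H 2. Every unit priced at $24,780.
Revenue = 4 × 24,780 = $99,120.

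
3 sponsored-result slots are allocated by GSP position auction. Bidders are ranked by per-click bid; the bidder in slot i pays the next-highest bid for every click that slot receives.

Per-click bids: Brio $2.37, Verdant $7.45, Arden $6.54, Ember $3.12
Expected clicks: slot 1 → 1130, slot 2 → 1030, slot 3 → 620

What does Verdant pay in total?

Per-click bids in order: $7.45 (Verdant) > $6.54 (Arden) > $3.12 (Ember) > $2.37 (Brio)
Verdant holds slot 1 → pays next bid $6.54 × 1130 clicks = $7390.20.

Verdant pays $7390.20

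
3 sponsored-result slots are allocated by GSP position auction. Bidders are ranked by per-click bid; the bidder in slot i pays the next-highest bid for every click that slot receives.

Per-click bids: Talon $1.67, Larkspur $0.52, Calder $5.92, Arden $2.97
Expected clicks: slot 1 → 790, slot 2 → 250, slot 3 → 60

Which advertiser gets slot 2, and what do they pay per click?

Arden; $1.67 per click

Per-click bids in order: $5.92 (Calder) > $2.97 (Arden) > $1.67 (Talon) > $0.52 (Larkspur)
Slot 2 goes to the second-ranked bidder, Arden, who pays the next bid down: $1.67/click.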